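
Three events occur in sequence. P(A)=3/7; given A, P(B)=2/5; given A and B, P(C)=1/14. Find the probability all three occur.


P(A∩B∩C) = P(A) * P(B|A) * P(C|A∩B)
= 3/7 * 2/5 * 1/14
= 6/35 * 1/14 = 3/245

3/245


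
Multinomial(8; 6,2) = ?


8! = 40320
Denominator: 6!=720 * 2!=2
Coefficient = 40320 / 1440 = 28

28


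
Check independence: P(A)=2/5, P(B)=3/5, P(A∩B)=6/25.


P(A)*P(B) = 2/5*3/5 = 6/25
P(A∩B) = 6/25, which equals P(A)P(B), so independent

Yes, A and B are independent


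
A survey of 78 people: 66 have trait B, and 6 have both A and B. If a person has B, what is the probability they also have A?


P(A|B) = P(A∩B)/P(B) = (6/78)/(66/78) = 6/66 = 1/11

1/11


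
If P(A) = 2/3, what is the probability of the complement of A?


P(A') = 1 - P(A) = 1 - 2/3 = 1/3

1/3


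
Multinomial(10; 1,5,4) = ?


10! = 3628800
Denominator: 1!=1 * 5!=120 * 4!=24
Coefficient = 3628800 / 2880 = 1260

1260


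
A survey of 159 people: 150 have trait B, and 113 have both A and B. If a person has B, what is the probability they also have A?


P(A|B) = P(A∩B)/P(B) = (113/159)/(150/159) = 113/150

113/150


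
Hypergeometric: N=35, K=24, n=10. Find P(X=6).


P(X=6) = C(24,6)*C(11,4) / C(35,10)
= 134596*330 / 183579396
= 44416680/183579396 = 48070/198679

48070/198679


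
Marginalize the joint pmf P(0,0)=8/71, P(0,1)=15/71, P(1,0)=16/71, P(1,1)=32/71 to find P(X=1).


P(X=1) = P(1,0)+P(1,1) = 16/71 + 32/71 = 48/71

48/71


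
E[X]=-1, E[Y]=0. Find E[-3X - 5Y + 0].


E[-3X - 5Y + 0] = -3*E[X] - 5*E[Y] + 0
= (-3)*(-1) + (-5)*(0) + (0)
= 3 + 0 + 0 = 3

3


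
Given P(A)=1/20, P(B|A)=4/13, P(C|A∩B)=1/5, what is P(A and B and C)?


P(A∩B∩C) = P(A) * P(B|A) * P(C|A∩B)
= 1/20 * 4/13 * 1/5
= 1/65 * 1/5 = 1/325

1/325


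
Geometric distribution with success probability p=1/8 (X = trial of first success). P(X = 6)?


P(X=6) = (1-p)^5 * p = (7/8)^5 * 1/8
= 16807/32768 * 1/8 = 16807/262144

16807/262144


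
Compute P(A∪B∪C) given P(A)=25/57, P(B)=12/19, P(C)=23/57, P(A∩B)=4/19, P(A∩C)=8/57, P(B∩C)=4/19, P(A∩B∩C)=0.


P(A∪B∪C) = P(A)+P(B)+P(C) - P(AB)-P(AC)-P(BC) + P(ABC)
= 25/57+12/19+23/57 - 4/19-8/57-4/19 + 0
= 52/57

52/57


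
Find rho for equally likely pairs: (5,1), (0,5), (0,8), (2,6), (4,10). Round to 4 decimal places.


Cov(X,Y) = -1.8000, Var(X) = 4.1600, Var(Y) = 9.2000
rho = Cov/(sqrt(VarX)*sqrt(VarY)) = -0.2910

-0.2910


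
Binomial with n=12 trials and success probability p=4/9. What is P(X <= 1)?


P(X<=1) = P(X=0) + P(X=1)
= 244140625/282429536481 + 781250000/94143178827
= 2587890625/282429536481

2587890625/282429536481


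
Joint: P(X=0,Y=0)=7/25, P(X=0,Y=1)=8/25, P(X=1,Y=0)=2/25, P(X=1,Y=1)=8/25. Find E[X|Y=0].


P(Y=0) = 9/25
E[X|Y=0] = (0*7 + 1*2)/9 = 2/9

2/9


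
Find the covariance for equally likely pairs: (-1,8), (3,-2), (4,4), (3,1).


E[X]=9/4, E[Y]=11/4, E[XY]=5/4
Cov(X,Y) = E[XY] - E[X]E[Y] = 5/4 - 9/4*11/4 = -79/16

-79/16


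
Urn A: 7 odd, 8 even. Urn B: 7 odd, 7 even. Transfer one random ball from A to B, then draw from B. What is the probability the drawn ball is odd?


P(transfer odd) = 7/15; P(transfer even) = 8/15
If odd transferred: Urn II has 8 odd of 15, so P(odd|odd moved) = 8/15
If even transferred: Urn II has 7 odd of 15, so P(odd|even moved) = 7/15
By total probability: P(odd) = 7/15*8/15 + 8/15*7/15 = 112/225

112/225


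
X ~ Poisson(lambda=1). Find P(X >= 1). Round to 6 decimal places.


P(X>=1) = 1 - P(X<=0) = 1 - (e^(-1)*1^0/0!)
≈ 1 - 0.3678794412 = 0.6321205588
≈ 0.632121

0.632121


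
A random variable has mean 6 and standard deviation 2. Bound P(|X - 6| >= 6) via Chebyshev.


k = 6/2 = 3
Chebyshev: P(|X-mu| >= k*sigma) <= 1/k^2 = 1/3^2 = 1/9

1/9


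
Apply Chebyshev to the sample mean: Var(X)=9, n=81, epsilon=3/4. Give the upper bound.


Var(Xbar) = Var(X)/n = 9/81
Chebyshev: P(|Xbar-mu| >= 3/4) <= Var(Xbar)/(3/4)^2 = (1/9)/(9/16) = 16/81

16/81


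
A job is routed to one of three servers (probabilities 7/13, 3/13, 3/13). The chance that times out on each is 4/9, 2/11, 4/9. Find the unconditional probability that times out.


P(A) = P(A|B1)P(B1) + P(A|B2)P(B2) + P(A|B3)P(B3)
= 4/9*7/13 + 2/11*3/13 + 4/9*3/13
= 28/117 + 6/143 + 4/39 = 38/99

38/99


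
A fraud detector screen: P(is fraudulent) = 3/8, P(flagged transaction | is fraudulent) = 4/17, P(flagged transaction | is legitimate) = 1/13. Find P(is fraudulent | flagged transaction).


P(A) = P(A|B)P(B) + P(A|B')P(B') = 4/17*3/8 + 1/13*5/8 = 241/1768
P(B|A) = P(A|B)P(B)/P(A) = (3/34)/(241/1768) = 156/241

156/241


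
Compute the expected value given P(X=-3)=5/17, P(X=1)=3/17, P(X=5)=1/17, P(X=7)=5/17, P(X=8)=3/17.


E[X] = sum(x * P(x))
= -3*5/17 + 1*3/17 + 5*1/17 + 7*5/17 + 8*3/17
= 52/17

52/17


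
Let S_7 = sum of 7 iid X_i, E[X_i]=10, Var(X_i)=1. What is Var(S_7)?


By independence, Var(S_n) = n*Var(X_1) = 7*1 = 7

7


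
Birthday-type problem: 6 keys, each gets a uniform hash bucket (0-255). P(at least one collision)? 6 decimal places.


P(all different) = prod((256-i)/256 for i=0..5) = 0.942690
P(at least one match) = 1 - 0.942690 = 0.057310

0.057310


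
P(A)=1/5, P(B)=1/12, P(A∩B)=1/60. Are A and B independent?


P(A)*P(B) = 1/5*1/12 = 1/60
P(A∩B) = 1/60, which equals P(A)P(B), so independent

Yes, A and B are independent


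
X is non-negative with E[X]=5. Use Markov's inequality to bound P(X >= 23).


Markov: P(X >= a) <= E[X]/a
P(X >= 23) <= 5/23

5/23


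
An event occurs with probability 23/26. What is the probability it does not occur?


P(A') = 1 - P(A) = 1 - 23/26 = 3/26

3/26


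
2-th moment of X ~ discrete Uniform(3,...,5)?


E[X^2] = (1/3) * sum(x^2 for x=3..5)
= 50/3

50/3


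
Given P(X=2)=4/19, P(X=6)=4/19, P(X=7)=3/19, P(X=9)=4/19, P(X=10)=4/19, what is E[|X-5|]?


E[|X-5|] = sum(g(x)*P(x))
= 3*4/19 + 1*4/19 + 2*3/19 + 4*4/19 + 5*4/19
= 58/19

58/19


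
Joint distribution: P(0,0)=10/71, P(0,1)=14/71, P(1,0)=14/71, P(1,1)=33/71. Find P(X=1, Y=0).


Read from table: P(X=1, Y=0) = 14/71

14/71


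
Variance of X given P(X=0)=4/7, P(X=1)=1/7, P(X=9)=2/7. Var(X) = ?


E[X] = 19/7, E[X^2] = 163/7
Var(X) = E[X^2] - (E[X])^2 = 163/7 - (19/7)^2 = 780/49

780/49


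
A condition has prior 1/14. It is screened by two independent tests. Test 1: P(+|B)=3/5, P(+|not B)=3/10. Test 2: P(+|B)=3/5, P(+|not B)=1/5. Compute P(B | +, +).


After test 1: P(+) = 3/5*1/14 + 3/10*13/14 = 9/28
P(B|+) = (3/70)/(9/28) = 2/15
After test 2 (use post1 as new prior): P(+) = 3/5*2/15 + 1/5*13/15 = 19/75
P(B|+,+) = (2/25)/(19/75) = 6/19

6/19


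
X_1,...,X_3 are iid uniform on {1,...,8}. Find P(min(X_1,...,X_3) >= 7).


P(min >= 7) = P(all X_i >= 7) = (P(X_1 >= 7))^3
= (2/8)^3 = (1/4)^3 = 1/64

1/64


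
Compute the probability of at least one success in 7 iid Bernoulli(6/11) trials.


P(at least one) = 1 - P(none)
P(none) = (1 - 6/11)^7 = (5/11)^7 = 78125/19487171
P(at least one) = 1 - 78125/19487171 = 19409046/19487171

19409046/19487171


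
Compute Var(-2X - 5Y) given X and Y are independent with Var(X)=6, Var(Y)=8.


Independence => Cov(X,Y)=0
Var(-2X - 5Y) = (-2)^2*Var(X) + (-5)^2*Var(Y)
= 4*6 + 25*8 = 224

224


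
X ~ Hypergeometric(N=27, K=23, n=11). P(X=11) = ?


P(X=11) = C(23,11)*C(4,0) / C(27,11)
= 1352078*1 / 13037895
= 1352078/13037895 = 14/135

14/135


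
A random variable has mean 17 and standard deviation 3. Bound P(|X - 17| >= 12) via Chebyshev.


k = 12/3 = 4
Chebyshev: P(|X-mu| >= k*sigma) <= 1/k^2 = 1/4^2 = 1/16

1/16


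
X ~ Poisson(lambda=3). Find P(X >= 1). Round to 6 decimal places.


P(X>=1) = 1 - P(X<=0) = 1 - (e^(-3)*3^0/0!)
≈ 1 - 0.0497870684 = 0.9502129316
≈ 0.950213

0.950213


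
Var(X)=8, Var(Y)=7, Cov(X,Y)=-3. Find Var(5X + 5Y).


Var(5X + 5Y) = 5^2*Var(X) + 5^2*Var(Y) + 2*5*5*Cov(X,Y)
= 25*8 + 25*7 + 50*(-3)
= 200 + 175 - 150 = 225

225


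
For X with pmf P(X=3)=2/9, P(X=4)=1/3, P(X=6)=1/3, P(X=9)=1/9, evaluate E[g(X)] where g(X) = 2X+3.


E[2X+3] = sum(g(x)*P(x))
= 9*2/9 + 11*1/3 + 15*1/3 + 21*1/9
= 13

13


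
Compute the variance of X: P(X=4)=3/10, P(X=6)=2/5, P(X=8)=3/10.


E[X] = 6, E[X^2] = 192/5
Var(X) = E[X^2] - (E[X])^2 = 192/5 - (6)^2 = 12/5

12/5


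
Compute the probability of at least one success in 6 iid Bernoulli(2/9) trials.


P(at least one) = 1 - P(none)
P(none) = (1 - 2/9)^6 = (7/9)^6 = 117649/531441
P(at least one) = 1 - 117649/531441 = 413792/531441

413792/531441


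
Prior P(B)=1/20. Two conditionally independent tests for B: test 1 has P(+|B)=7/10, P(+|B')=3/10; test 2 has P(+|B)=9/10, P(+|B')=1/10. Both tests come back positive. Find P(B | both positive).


After test 1: P(+) = 7/10*1/20 + 3/10*19/20 = 8/25
P(B|+) = (7/200)/(8/25) = 7/64
After test 2 (use post1 as new prior): P(+) = 9/10*7/64 + 1/10*57/64 = 3/16
P(B|+,+) = (63/640)/(3/16) = 21/40

21/40


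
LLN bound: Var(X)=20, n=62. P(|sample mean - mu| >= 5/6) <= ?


Var(Xbar) = Var(X)/n = 20/62
Chebyshev: P(|Xbar-mu| >= 5/6) <= Var(Xbar)/(5/6)^2 = (10/31)/(25/36) = 72/155

72/155


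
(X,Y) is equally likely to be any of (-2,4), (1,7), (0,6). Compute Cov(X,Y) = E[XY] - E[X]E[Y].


E[X]=-1/3, E[Y]=17/3, E[XY]=-1/3
Cov(X,Y) = E[XY] - E[X]E[Y] = -1/3 + 1/3*17/3 = 14/9

14/9


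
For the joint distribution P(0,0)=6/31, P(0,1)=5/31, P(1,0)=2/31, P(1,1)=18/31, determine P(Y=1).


P(Y=1) = P(0,1)+P(1,1) = 5/31 + 18/31 = 23/31

23/31


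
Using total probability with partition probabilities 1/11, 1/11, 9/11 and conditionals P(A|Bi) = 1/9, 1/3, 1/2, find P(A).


P(A) = P(A|B1)P(B1) + P(A|B2)P(B2) + P(A|B3)P(B3)
= 1/9*1/11 + 1/3*1/11 + 1/2*9/11
= 1/99 + 1/33 + 9/22 = 89/198

89/198


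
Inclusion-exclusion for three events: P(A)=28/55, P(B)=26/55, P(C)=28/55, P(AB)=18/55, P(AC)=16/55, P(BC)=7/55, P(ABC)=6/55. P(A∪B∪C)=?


P(A∪B∪C) = P(A)+P(B)+P(C) - P(AB)-P(AC)-P(BC) + P(ABC)
= 28/55+26/55+28/55 - 18/55-16/55-7/55 + 6/55
= 47/55

47/55


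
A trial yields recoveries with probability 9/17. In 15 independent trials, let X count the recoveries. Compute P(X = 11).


P(X=11) = C(15,11) * p^11 * (1-p)^4
= 1365 * 31381059609/34271896307633 * 4096/83521
= 175452759516303360/2862423051509815793

175452759516303360/2862423051509815793


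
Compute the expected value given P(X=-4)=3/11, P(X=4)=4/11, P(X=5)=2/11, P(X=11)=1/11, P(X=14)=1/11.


E[X] = sum(x * P(x))
= -4*3/11 + 4*4/11 + 5*2/11 + 11*1/11 + 14*1/11
= 39/11

39/11


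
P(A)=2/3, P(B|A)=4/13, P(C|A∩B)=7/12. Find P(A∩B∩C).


P(A∩B∩C) = P(A) * P(B|A) * P(C|A∩B)
= 2/3 * 4/13 * 7/12
= 8/39 * 7/12 = 14/117

14/117


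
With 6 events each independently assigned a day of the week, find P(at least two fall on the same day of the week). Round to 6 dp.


P(all different) = prod((7-i)/7 for i=0..5) = 0.042839
P(at least one match) = 1 - 0.042839 = 0.957161

0.957161


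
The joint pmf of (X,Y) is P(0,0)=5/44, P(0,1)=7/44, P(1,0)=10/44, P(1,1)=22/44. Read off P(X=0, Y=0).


Read from table: P(X=0, Y=0) = 5/44

5/44


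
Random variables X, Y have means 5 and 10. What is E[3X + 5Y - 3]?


E[3X + 5Y - 3] = 3*E[X] + 5*E[Y] - 3
= (3)*(5) + (5)*(10) + (-3)
= 15 + 50 - 3 = 62

62


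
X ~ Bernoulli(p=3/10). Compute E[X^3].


For Bernoulli: X in {0,1}
E[X^3] = 0^3*(1-3/10) + 1^3*3/10 = 3/10

3/10


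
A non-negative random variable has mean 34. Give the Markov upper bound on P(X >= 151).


Markov: P(X >= a) <= E[X]/a
P(X >= 151) <= 34/151

34/151


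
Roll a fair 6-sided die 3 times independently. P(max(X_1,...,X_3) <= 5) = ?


P(max <= 5) = P(all X_i <= 5) = (P(X_1 <= 5))^3
= (5/6)^3 = 125/216

125/216


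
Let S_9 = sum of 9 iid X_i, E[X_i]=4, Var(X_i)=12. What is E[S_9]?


E[S_n] = n*E[X_1] = 9*4 = 36

36


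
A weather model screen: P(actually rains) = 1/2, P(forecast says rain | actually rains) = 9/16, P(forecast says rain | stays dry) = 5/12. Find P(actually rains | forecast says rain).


P(A) = P(A|B)P(B) + P(A|B')P(B') = 9/16*1/2 + 5/12*1/2 = 47/96
P(B|A) = P(A|B)P(B)/P(A) = (9/32)/(47/96) = 27/47

27/47


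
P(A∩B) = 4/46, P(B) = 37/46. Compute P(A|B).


P(A|B) = P(A∩B)/P(B) = (4/46)/(37/46) = 4/37

4/37


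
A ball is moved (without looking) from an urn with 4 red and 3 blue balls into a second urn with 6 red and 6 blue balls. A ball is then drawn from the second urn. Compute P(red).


P(transfer red) = 4/7; P(transfer blue) = 3/7
If red transferred: Urn II has 7 red of 13, so P(red|red moved) = 7/13
If blue transferred: Urn II has 6 red of 13, so P(red|blue moved) = 6/13
By total probability: P(red) = 4/7*7/13 + 3/7*6/13 = 46/91

46/91


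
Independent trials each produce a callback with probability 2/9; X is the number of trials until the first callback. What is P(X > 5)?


P(X > 5) = P(first 5 trials all fail) = (1-p)^5 = (7/9)^5 = 16807/59049

16807/59049


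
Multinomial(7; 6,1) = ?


7! = 5040
Denominator: 6!=720 * 1!=1
Coefficient = 5040 / 720 = 7

7


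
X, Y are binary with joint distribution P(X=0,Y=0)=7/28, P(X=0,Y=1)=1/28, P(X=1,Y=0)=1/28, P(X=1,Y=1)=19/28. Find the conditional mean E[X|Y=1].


P(Y=1) = 20/28
E[X|Y=1] = (0*1 + 1*19)/20 = 19/20

19/20


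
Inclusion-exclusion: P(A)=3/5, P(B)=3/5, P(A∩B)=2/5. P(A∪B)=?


P(A∪B) = P(A) + P(B) - P(A∩B)
= 3/5 + 3/5 - 2/5 = 4/5

4/5


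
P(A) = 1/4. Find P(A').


P(A') = 1 - P(A) = 1 - 1/4 = 3/4

3/4


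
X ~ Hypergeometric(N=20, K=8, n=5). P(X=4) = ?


P(X=4) = C(8,4)*C(12,1) / C(20,5)
= 70*12 / 15504
= 840/15504 = 35/646

35/646


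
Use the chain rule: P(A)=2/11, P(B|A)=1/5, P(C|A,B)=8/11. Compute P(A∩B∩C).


P(A∩B∩C) = P(A) * P(B|A) * P(C|A∩B)
= 2/11 * 1/5 * 8/11
= 2/55 * 8/11 = 16/605

16/605


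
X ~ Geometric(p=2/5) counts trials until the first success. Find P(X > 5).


P(X > 5) = P(first 5 trials all fail) = (1-p)^5 = (3/5)^5 = 243/3125

243/3125


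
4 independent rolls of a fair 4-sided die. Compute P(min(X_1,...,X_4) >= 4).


P(min >= 4) = P(all X_i >= 4) = (P(X_1 >= 4))^4
= (1/4)^4 = 1/256

1/256


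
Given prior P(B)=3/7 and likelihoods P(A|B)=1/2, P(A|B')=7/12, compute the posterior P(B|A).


P(A) = P(A|B)P(B) + P(A|B')P(B') = 1/2*3/7 + 7/12*4/7 = 23/42
P(B|A) = P(A|B)P(B)/P(A) = (3/14)/(23/42) = 9/23

9/23


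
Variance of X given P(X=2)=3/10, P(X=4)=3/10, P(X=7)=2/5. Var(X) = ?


E[X] = 23/5, E[X^2] = 128/5
Var(X) = E[X^2] - (E[X])^2 = 128/5 - (23/5)^2 = 111/25

111/25


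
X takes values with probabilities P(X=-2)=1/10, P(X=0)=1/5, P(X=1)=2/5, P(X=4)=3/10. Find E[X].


E[X] = sum(x * P(x))
= -2*1/10 + 0*1/5 + 1*2/5 + 4*3/10
= 7/5

7/5


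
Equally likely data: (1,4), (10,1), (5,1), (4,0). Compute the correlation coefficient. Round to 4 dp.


Cov(X,Y) = -2.7500, Var(X) = 10.5000, Var(Y) = 2.2500
rho = Cov/(sqrt(VarX)*sqrt(VarY)) = -0.5658

-0.5658


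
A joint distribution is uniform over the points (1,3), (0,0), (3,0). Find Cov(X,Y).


E[X]=4/3, E[Y]=1, E[XY]=1
Cov(X,Y) = E[XY] - E[X]E[Y] = 1 - 4/3*1 = -1/3

-1/3


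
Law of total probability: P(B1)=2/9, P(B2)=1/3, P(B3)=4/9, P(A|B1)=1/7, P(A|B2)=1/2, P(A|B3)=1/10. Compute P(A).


P(A) = P(A|B1)P(B1) + P(A|B2)P(B2) + P(A|B3)P(B3)
= 1/7*2/9 + 1/2*1/3 + 1/10*4/9
= 2/63 + 1/6 + 2/45 = 17/70

17/70


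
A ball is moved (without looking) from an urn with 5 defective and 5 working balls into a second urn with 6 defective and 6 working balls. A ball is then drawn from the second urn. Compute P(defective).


P(transfer defective) = 5/10 = 1/2; P(transfer working) = 1/2
If defective transferred: Urn II has 7 defective of 13, so P(defective|defective moved) = 7/13
If working transferred: Urn II has 6 defective of 13, so P(defective|working moved) = 6/13
By total probability: P(defective) = 1/2*7/13 + 1/2*6/13 = 1/2

1/2


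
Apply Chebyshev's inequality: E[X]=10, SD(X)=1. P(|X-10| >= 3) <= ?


k = 3/1 = 3
Chebyshev: P(|X-mu| >= k*sigma) <= 1/k^2 = 1/3^2 = 1/9

1/9


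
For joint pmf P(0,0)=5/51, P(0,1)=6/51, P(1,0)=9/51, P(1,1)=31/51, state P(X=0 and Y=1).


Read from table: P(X=0, Y=1) = 6/51 = 2/17

2/17


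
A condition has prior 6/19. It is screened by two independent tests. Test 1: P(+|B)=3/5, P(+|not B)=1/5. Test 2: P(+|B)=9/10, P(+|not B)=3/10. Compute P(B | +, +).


After test 1: P(+) = 3/5*6/19 + 1/5*13/19 = 31/95
P(B|+) = (18/95)/(31/95) = 18/31
After test 2 (use post1 as new prior): P(+) = 9/10*18/31 + 3/10*13/31 = 201/310
P(B|+,+) = (81/155)/(201/310) = 54/67

54/67


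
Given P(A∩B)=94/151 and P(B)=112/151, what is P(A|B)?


P(A|B) = P(A∩B)/P(B) = (94/151)/(112/151) = 94/112 = 47/56

47/56


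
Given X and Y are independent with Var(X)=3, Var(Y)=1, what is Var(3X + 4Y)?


Independence => Cov(X,Y)=0
Var(3X + 4Y) = 3^2*Var(X) + 4^2*Var(Y)
= 9*3 + 16*1 = 43

43


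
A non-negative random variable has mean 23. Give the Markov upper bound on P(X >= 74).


Markov: P(X >= a) <= E[X]/a
P(X >= 74) <= 23/74

23/74


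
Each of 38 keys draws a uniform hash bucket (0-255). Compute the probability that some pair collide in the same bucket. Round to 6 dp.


P(all different) = prod((256-i)/256 for i=0..37) = 0.055523
P(at least one match) = 1 - 0.055523 = 0.944477

0.944477


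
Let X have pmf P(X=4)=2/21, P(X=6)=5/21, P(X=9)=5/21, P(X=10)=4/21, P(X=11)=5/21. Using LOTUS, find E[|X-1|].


E[|X-1|] = sum(g(x)*P(x))
= 3*2/21 + 5*5/21 + 8*5/21 + 9*4/21 + 10*5/21
= 157/21

157/21


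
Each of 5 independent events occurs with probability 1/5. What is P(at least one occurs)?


P(at least one) = 1 - P(none)
P(none) = (1 - 1/5)^5 = (4/5)^5 = 1024/3125
P(at least one) = 1 - 1024/3125 = 2101/3125

2101/3125


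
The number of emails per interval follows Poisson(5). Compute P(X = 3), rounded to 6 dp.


P(X=3) = e^(-5) * 5^3 / 3!
≈ 0.006737946999 * 125 / 6
≈ 0.140374

0.140374


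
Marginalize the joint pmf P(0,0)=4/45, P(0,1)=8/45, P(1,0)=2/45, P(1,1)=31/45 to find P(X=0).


P(X=0) = P(0,0)+P(0,1) = 4/45 + 8/45 = 12/45 = 4/15

4/15


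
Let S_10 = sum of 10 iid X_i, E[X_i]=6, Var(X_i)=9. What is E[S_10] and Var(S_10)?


E[S_n] = n*mu = 10*6 = 60
Var(S_n) = n*sigma^2 = 10*9 = 90

E[S_10]=60, Var(S_10)=90


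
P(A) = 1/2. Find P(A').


P(A') = 1 - P(A) = 1 - 1/2 = 1/2

1/2


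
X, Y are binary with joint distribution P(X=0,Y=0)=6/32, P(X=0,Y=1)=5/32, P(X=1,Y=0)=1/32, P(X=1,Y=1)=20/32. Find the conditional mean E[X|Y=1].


P(Y=1) = 25/32
E[X|Y=1] = (0*5 + 1*20)/25 = 20/25 = 4/5

4/5


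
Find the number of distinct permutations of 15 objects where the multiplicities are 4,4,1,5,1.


15! = 1307674368000
Denominator: 4!=24 * 4!=24 * 1!=1 * 5!=120 * 1!=1
Coefficient = 1307674368000 / 69120 = 18918900

18918900


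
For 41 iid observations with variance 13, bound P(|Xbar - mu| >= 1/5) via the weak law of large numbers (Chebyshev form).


Var(Xbar) = Var(X)/n = 13/41
Chebyshev: P(|Xbar-mu| >= 1/5) <= Var(Xbar)/(1/5)^2 = (13/41)/(1/25) = 325/41
Bound exceeds 1, so trivial bound: 1

1


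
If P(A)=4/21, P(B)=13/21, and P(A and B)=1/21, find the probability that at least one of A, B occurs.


P(A∪B) = P(A) + P(B) - P(A∩B)
= 4/21 + 13/21 - 1/21 = 16/21

16/21


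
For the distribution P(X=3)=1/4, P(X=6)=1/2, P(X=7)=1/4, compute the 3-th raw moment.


E[X^3] = sum(x^3 * P(x))
= 27*1/4 + 216*1/2 + 343*1/4
= 401/2

401/2


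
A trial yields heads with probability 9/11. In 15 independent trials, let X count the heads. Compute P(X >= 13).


P(X>=13) = P(X=13) + P(X=14) + P(X=15)
= 1067583647898180/4177248169415651 + 686303773648830/4177248169415651 + 205891132094649/4177248169415651
= 1959778553641659/4177248169415651

1959778553641659/4177248169415651


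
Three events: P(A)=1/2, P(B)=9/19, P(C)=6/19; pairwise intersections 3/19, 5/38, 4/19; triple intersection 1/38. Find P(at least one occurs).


P(A∪B∪C) = P(A)+P(B)+P(C) - P(AB)-P(AC)-P(BC) + P(ABC)
= 1/2+9/19+6/19 - 3/19-5/38-4/19 + 1/38
= 31/38

31/38


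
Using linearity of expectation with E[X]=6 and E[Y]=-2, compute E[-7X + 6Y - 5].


E[-7X + 6Y - 5] = -7*E[X] + 6*E[Y] - 5
= (-7)*(6) + (6)*(-2) + (-5)
= -42 - 12 - 5 = -59

-59


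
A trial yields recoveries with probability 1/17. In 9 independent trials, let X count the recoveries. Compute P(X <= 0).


P(X<=0) = P(X=0)
= 68719476736/118587876497
= 68719476736/118587876497

68719476736/118587876497


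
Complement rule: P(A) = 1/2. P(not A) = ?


P(A') = 1 - P(A) = 1 - 1/2 = 1/2

1/2


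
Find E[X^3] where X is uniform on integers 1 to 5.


E[X^3] = (1/5) * sum(x^3 for x=1..5)
= 225/5 = 45

45


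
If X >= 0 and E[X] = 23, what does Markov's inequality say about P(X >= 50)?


Markov: P(X >= a) <= E[X]/a
P(X >= 50) <= 23/50

23/50


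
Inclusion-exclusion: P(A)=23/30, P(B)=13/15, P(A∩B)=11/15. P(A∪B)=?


P(A∪B) = P(A) + P(B) - P(A∩B)
= 23/30 + 13/15 - 11/15 = 9/10

9/10


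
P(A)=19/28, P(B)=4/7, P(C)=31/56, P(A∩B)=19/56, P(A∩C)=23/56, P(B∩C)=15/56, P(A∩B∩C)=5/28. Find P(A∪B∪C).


P(A∪B∪C) = P(A)+P(B)+P(C) - P(AB)-P(AC)-P(BC) + P(ABC)
= 19/28+4/7+31/56 - 19/56-23/56-15/56 + 5/28
= 27/28

27/28


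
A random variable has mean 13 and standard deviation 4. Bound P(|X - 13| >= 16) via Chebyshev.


k = 16/4 = 4
Chebyshev: P(|X-mu| >= k*sigma) <= 1/k^2 = 1/4^2 = 1/16

1/16


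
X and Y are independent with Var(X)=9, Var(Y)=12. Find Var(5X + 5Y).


Independence => Cov(X,Y)=0
Var(5X + 5Y) = 5^2*Var(X) + 5^2*Var(Y)
= 25*9 + 25*12 = 525

525


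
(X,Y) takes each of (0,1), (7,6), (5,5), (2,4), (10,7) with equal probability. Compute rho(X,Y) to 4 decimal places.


Cov(X,Y) = 6.9200, Var(X) = 12.5600, Var(Y) = 4.2400
rho = Cov/(sqrt(VarX)*sqrt(VarY)) = 0.9483

0.9483


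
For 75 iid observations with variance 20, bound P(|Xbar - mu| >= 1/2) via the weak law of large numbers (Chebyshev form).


Var(Xbar) = Var(X)/n = 20/75
Chebyshev: P(|Xbar-mu| >= 1/2) <= Var(Xbar)/(1/2)^2 = (4/15)/(1/4) = 16/15
Bound exceeds 1, so trivial bound: 1

1


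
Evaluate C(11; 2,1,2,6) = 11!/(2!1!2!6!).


11! = 39916800
Denominator: 2!=2 * 1!=1 * 2!=2 * 6!=720
Coefficient = 39916800 / 2880 = 13860

13860


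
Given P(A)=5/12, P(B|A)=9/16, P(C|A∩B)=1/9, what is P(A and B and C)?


P(A∩B∩C) = P(A) * P(B|A) * P(C|A∩B)
= 5/12 * 9/16 * 1/9
= 15/64 * 1/9 = 5/192

5/192


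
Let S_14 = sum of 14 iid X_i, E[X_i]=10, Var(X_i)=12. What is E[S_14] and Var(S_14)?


E[S_n] = n*mu = 14*10 = 140
Var(S_n) = n*sigma^2 = 14*12 = 168

E[S_14]=140, Var(S_14)=168


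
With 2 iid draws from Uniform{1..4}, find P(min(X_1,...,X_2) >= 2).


P(min >= 2) = P(all X_i >= 2) = (P(X_1 >= 2))^2
= (3/4)^2 = 9/16

9/16


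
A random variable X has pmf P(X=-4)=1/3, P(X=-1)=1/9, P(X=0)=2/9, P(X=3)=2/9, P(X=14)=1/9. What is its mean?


E[X] = sum(x * P(x))
= -4*1/3 - 1*1/9 + 0*2/9 + 3*2/9 + 14*1/9
= 7/9

7/9


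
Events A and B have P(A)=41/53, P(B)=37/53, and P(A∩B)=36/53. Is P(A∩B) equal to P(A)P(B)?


P(A)*P(B) = 41/53*37/53 = 1517/2809
P(A∩B) = 36/53 != 1517/2809, so not independent

No, A and B are not independent


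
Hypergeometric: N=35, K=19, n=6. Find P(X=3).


P(X=3) = C(19,3)*C(16,3) / C(35,6)
= 969*560 / 1623160
= 542640/1623160 = 114/341

114/341


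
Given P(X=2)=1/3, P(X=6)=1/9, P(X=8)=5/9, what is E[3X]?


E[3X] = sum(g(x)*P(x))
= 6*1/3 + 18*1/9 + 24*5/9
= 52/3

52/3


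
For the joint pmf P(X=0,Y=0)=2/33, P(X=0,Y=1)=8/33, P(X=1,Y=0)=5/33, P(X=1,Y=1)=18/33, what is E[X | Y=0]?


P(Y=0) = 7/33
E[X|Y=0] = (0*2 + 1*5)/7 = 5/7

5/7


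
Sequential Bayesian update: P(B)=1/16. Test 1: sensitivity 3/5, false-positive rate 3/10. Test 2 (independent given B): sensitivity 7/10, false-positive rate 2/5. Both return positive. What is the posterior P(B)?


After test 1: P(+) = 3/5*1/16 + 3/10*15/16 = 51/160
P(B|+) = (3/80)/(51/160) = 2/17
After test 2 (use post1 as new prior): P(+) = 7/10*2/17 + 2/5*15/17 = 37/85
P(B|+,+) = (7/85)/(37/85) = 7/37

7/37


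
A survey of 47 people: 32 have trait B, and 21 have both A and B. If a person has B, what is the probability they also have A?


P(A|B) = P(A∩B)/P(B) = (21/47)/(32/47) = 21/32

21/32


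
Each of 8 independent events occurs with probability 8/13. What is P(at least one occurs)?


P(at least one) = 1 - P(none)
P(none) = (1 - 8/13)^8 = (5/13)^8 = 390625/815730721
P(at least one) = 1 - 390625/815730721 = 815340096/815730721

815340096/815730721


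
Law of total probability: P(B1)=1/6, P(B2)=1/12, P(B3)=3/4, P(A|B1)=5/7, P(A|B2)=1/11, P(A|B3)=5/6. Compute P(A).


P(A) = P(A|B1)P(B1) + P(A|B2)P(B2) + P(A|B3)P(B3)
= 5/7*1/6 + 1/11*1/12 + 5/6*3/4
= 5/42 + 1/132 + 5/8 = 463/616

463/616


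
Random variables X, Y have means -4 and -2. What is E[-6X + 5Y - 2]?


E[-6X + 5Y - 2] = -6*E[X] + 5*E[Y] - 2
= (-6)*(-4) + (5)*(-2) + (-2)
= 24 - 10 - 2 = 12

12


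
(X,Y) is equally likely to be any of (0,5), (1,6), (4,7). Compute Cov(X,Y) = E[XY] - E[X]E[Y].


E[X]=5/3, E[Y]=6, E[XY]=34/3
Cov(X,Y) = E[XY] - E[X]E[Y] = 34/3 - 5/3*6 = 4/3

4/3


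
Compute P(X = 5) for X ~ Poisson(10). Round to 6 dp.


P(X=5) = e^(-10) * 10^5 / 5!
≈ 0.00004539992976 * 100000 / 120
≈ 0.037833

0.037833


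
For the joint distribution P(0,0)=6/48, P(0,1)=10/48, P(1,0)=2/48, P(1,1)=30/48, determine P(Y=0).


P(Y=0) = P(0,0)+P(1,0) = 6/48 + 2/48 = 8/48 = 1/6

1/6


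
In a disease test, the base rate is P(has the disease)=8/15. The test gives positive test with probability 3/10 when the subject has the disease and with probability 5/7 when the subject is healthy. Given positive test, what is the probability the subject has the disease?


P(A) = P(A|B)P(B) + P(A|B')P(B') = 3/10*8/15 + 5/7*7/15 = 37/75
P(B|A) = P(A|B)P(B)/P(A) = (4/25)/(37/75) = 12/37

12/37


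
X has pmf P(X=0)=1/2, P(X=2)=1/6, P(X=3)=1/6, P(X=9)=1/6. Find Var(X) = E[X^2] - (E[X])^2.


E[X] = 7/3, E[X^2] = 47/3
Var(X) = E[X^2] - (E[X])^2 = 47/3 - (7/3)^2 = 92/9

92/9


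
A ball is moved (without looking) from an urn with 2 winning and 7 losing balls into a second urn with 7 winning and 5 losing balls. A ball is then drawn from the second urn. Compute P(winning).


P(transfer winning) = 2/9; P(transfer losing) = 7/9
If winning transferred: Urn II has 8 winning of 13, so P(winning|winning moved) = 8/13
If losing transferred: Urn II has 7 winning of 13, so P(winning|losing moved) = 7/13
By total probability: P(winning) = 2/9*8/13 + 7/9*7/13 = 5/9

5/9


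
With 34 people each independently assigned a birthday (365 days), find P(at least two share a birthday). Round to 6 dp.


P(all different) = prod((365-i)/365 for i=0..33) = 0.204683
P(at least one match) = 1 - 0.204683 = 0.795317

0.795317


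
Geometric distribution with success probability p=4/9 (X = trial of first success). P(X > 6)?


P(X > 6) = P(first 6 trials all fail) = (1-p)^6 = (5/9)^6 = 15625/531441

15625/531441


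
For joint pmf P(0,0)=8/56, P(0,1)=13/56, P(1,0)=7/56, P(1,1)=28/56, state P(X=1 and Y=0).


Read from table: P(X=1, Y=0) = 7/56 = 1/8

1/8


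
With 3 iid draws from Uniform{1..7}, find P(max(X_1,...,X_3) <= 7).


P(max <= 7) = P(all X_i <= 7) = (P(X_1 <= 7))^3
= (7/7)^3 = 1^3 = 1

1


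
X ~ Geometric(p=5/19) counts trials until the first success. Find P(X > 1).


P(X > 1) = P(first 1 trials all fail) = (1-p)^1 = (14/19)^1 = 14/19

14/19


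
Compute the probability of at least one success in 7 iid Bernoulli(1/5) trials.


P(at least one) = 1 - P(none)
P(none) = (1 - 1/5)^7 = (4/5)^7 = 16384/78125
P(at least one) = 1 - 16384/78125 = 61741/78125

61741/78125


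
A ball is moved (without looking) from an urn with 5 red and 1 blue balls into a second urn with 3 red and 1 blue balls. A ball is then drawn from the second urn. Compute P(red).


P(transfer red) = 5/6; P(transfer blue) = 1/6
If red transferred: Urn II has 4 red of 5, so P(red|red moved) = 4/5
If blue transferred: Urn II has 3 red of 5, so P(red|blue moved) = 3/5
By total probability: P(red) = 5/6*4/5 + 1/6*3/5 = 23/30

23/30


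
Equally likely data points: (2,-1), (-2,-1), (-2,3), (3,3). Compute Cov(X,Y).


E[X]=1/4, E[Y]=1, E[XY]=3/4
Cov(X,Y) = E[XY] - E[X]E[Y] = 3/4 - 1/4*1 = 1/2

1/2


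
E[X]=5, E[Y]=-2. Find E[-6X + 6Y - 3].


E[-6X + 6Y - 3] = -6*E[X] + 6*E[Y] - 3
= (-6)*(5) + (6)*(-2) + (-3)
= -30 - 12 - 3 = -45

-45


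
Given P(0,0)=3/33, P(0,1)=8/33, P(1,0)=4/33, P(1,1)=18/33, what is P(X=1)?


P(X=1) = P(1,0)+P(1,1) = 4/33 + 18/33 = 22/33 = 2/3

2/3


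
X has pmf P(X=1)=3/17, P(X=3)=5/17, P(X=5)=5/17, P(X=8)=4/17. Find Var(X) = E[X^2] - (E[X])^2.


E[X] = 75/17, E[X^2] = 429/17
Var(X) = E[X^2] - (E[X])^2 = 429/17 - (75/17)^2 = 1668/289

1668/289


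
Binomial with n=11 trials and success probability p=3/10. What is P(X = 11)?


P(X=11) = C(11,11) * p^11 * (1-p)^0
= 1 * 177147/100000000000 * 1
= 177147/100000000000

177147/100000000000


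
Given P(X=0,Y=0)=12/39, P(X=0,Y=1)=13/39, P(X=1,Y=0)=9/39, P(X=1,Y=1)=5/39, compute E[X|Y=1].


P(Y=1) = 18/39
E[X|Y=1] = (0*13 + 1*5)/18 = 5/18

5/18


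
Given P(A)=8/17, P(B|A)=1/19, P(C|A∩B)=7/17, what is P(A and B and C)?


P(A∩B∩C) = P(A) * P(B|A) * P(C|A∩B)
= 8/17 * 1/19 * 7/17
= 8/323 * 7/17 = 56/5491

56/5491


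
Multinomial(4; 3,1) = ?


4! = 24
Denominator: 3!=6 * 1!=1
Coefficient = 24 / 6 = 4

4


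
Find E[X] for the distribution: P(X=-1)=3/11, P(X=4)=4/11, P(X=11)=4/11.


E[X] = sum(x * P(x))
= -1*3/11 + 4*4/11 + 11*4/11
= 57/11

57/11


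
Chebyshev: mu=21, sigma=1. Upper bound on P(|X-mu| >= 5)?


k = 5/1 = 5
Chebyshev: P(|X-mu| >= k*sigma) <= 1/k^2 = 1/5^2 = 1/25

1/25


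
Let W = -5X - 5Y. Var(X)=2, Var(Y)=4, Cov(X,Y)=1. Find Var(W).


Var(-5X - 5Y) = (-5)^2*Var(X) + (-5)^2*Var(Y) + 2*(-5)*(-5)*Cov(X,Y)
= 25*2 + 25*4 + 50*1
= 50 + 100 + 50 = 200

200


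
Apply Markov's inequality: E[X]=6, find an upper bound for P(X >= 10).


Markov: P(X >= a) <= E[X]/a
P(X >= 10) <= 6/10 = 3/5

3/5


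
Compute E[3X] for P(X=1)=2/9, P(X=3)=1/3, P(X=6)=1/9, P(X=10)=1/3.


E[3X] = sum(g(x)*P(x))
= 3*2/9 + 9*1/3 + 18*1/9 + 30*1/3
= 47/3

47/3


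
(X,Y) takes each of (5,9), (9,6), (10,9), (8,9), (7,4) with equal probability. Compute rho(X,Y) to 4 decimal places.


Cov(X,Y) = 0.0800, Var(X) = 2.9600, Var(Y) = 4.2400
rho = Cov/(sqrt(VarX)*sqrt(VarY)) = 0.0226

0.0226


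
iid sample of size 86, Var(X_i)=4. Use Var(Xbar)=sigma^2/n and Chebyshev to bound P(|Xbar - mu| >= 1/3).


Var(Xbar) = Var(X)/n = 4/86
Chebyshev: P(|Xbar-mu| >= 1/3) <= Var(Xbar)/(1/3)^2 = (2/43)/(1/9) = 18/43

18/43


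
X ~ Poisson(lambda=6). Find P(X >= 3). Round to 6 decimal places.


P(X>=3) = 1 - P(X<=2) = 1 - (e^(-6)*6^0/0! + e^(-6)*6^1/1! + e^(-6)*6^2/2!)
≈ 1 - (0.0024787522 + 0.0148725131 + 0.0446175392)
= 1 - 0.0619688045 = 0.9380311955
≈ 0.938031

0.938031


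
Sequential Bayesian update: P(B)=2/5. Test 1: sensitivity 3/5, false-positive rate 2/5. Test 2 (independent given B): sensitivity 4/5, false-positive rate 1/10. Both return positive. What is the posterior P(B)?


After test 1: P(+) = 3/5*2/5 + 2/5*3/5 = 12/25
P(B|+) = (6/25)/(12/25) = 1/2
After test 2 (use post1 as new prior): P(+) = 4/5*1/2 + 1/10*1/2 = 9/20
P(B|+,+) = (2/5)/(9/20) = 8/9

8/9


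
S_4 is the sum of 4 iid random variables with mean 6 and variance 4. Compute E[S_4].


E[S_n] = n*E[X_1] = 4*6 = 24

24


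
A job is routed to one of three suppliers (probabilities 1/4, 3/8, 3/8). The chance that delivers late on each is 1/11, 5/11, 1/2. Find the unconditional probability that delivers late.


P(A) = P(A|B1)P(B1) + P(A|B2)P(B2) + P(A|B3)P(B3)
= 1/11*1/4 + 5/11*3/8 + 1/2*3/8
= 1/44 + 15/88 + 3/16 = 67/176

67/176


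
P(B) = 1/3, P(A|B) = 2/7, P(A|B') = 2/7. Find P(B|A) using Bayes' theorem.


P(A) = P(A|B)P(B) + P(A|B')P(B') = 2/7*1/3 + 2/7*2/3 = 2/7
P(B|A) = P(A|B)P(B)/P(A) = (2/21)/(2/7) = 1/3

1/3


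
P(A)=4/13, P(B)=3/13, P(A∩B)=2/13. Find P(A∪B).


P(A∪B) = P(A) + P(B) - P(A∩B)
= 4/13 + 3/13 - 2/13 = 5/13

5/13


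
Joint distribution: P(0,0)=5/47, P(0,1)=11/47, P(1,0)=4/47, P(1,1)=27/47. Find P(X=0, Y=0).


Read from table: P(X=0, Y=0) = 5/47

5/47


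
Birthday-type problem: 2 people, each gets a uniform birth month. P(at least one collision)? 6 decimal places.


P(all different) = prod((12-i)/12 for i=0..1) = 0.916667
P(at least one match) = 1 - 0.916667 = 0.083333

0.083333


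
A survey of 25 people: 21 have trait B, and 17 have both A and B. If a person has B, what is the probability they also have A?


P(A|B) = P(A∩B)/P(B) = (17/25)/(21/25) = 17/21

17/21


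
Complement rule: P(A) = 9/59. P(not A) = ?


P(A') = 1 - P(A) = 1 - 9/59 = 50/59

50/59


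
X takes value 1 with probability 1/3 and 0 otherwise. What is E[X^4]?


For Bernoulli: X in {0,1}
E[X^4] = 0^4*(1-1/3) + 1^4*1/3 = 1/3

1/3


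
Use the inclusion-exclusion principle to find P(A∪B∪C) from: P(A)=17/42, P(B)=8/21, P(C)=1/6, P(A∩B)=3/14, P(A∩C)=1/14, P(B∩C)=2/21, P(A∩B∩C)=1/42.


P(A∪B∪C) = P(A)+P(B)+P(C) - P(AB)-P(AC)-P(BC) + P(ABC)
= 17/42+8/21+1/6 - 3/14-1/14-2/21 + 1/42
= 25/42

25/42


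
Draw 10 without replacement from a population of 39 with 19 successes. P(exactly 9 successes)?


P(X=9) = C(19,9)*C(20,1) / C(39,10)
= 92378*20 / 635745396
= 1847560/635745396 = 10/3441

10/3441


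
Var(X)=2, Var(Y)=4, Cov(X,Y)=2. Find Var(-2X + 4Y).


Var(-2X + 4Y) = (-2)^2*Var(X) + 4^2*Var(Y) + 2*(-2)*4*Cov(X,Y)
= 4*2 + 16*4 - 16*2
= 8 + 64 - 32 = 40

40


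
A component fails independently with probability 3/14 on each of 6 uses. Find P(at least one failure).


P(at least one) = 1 - P(none)
P(none) = (1 - 3/14)^6 = (11/14)^6 = 1771561/7529536
P(at least one) = 1 - 1771561/7529536 = 5757975/7529536

5757975/7529536


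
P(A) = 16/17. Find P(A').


P(A') = 1 - P(A) = 1 - 16/17 = 1/17

1/17


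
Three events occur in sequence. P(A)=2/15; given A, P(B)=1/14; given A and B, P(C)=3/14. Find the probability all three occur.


P(A∩B∩C) = P(A) * P(B|A) * P(C|A∩B)
= 2/15 * 1/14 * 3/14
= 1/105 * 3/14 = 1/490

1/490


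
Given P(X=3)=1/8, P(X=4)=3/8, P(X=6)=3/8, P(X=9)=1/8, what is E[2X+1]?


E[2X+1] = sum(g(x)*P(x))
= 7*1/8 + 9*3/8 + 13*3/8 + 19*1/8
= 23/2

23/2


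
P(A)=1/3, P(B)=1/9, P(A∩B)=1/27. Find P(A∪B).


P(A∪B) = P(A) + P(B) - P(A∩B)
= 1/3 + 1/9 - 1/27 = 11/27

11/27


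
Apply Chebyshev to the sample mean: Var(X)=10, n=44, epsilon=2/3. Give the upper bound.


Var(Xbar) = Var(X)/n = 10/44
Chebyshev: P(|Xbar-mu| >= 2/3) <= Var(Xbar)/(2/3)^2 = (5/22)/(4/9) = 45/88

45/88


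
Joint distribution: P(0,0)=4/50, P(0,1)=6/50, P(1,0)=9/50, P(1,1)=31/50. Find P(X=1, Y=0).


Read from table: P(X=1, Y=0) = 9/50

9/50


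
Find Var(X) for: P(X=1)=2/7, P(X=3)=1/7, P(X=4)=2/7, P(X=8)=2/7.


E[X] = 29/7, E[X^2] = 171/7
Var(X) = E[X^2] - (E[X])^2 = 171/7 - (29/7)^2 = 356/49

356/49


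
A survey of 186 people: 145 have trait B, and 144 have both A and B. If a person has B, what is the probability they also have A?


P(A|B) = P(A∩B)/P(B) = (144/186)/(145/186) = 144/145

144/145


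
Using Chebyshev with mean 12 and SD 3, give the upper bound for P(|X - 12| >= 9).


k = 9/3 = 3
Chebyshev: P(|X-mu| >= k*sigma) <= 1/k^2 = 1/3^2 = 1/9

1/9


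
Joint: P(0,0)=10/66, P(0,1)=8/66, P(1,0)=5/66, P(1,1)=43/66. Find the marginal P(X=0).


P(X=0) = P(0,0)+P(0,1) = 10/66 + 8/66 = 18/66 = 3/11

3/11


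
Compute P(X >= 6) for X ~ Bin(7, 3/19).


P(X>=6) = P(X=6) + P(X=7)
= 81648/893871739 + 2187/893871739
= 83835/893871739

83835/893871739


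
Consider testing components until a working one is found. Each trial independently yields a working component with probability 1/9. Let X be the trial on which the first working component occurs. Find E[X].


For geometric (trials until first success), E[X] = 1/p = 1/(1/9) = 9

9


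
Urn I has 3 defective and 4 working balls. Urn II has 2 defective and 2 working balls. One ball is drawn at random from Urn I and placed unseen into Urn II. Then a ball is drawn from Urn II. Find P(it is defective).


P(transfer defective) = 3/7; P(transfer working) = 4/7
If defective transferred: Urn II has 3 defective of 5, so P(defective|defective moved) = 3/5
If working transferred: Urn II has 2 defective of 5, so P(defective|working moved) = 2/5
By total probability: P(defective) = 3/7*3/5 + 4/7*2/5 = 17/35

17/35


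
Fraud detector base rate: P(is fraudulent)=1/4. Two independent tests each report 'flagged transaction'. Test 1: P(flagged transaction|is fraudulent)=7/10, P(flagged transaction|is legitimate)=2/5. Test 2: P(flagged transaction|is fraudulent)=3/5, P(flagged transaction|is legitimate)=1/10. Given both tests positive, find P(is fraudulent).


After test 1: P(+) = 7/10*1/4 + 2/5*3/4 = 19/40
P(B|+) = (7/40)/(19/40) = 7/19
After test 2 (use post1 as new prior): P(+) = 3/5*7/19 + 1/10*12/19 = 27/95
P(B|+,+) = (21/95)/(27/95) = 7/9

7/9


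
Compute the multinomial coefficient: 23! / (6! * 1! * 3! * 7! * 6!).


23! = 25852016738884976640000
Denominator: 6!=720 * 1!=1 * 3!=6 * 7!=5040 * 6!=720
Coefficient = 25852016738884976640000 / 15676416000 = 1649102495040

1649102495040


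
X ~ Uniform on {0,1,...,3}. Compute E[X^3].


E[X^3] = (1/4) * sum(x^3 for x=0..3)
= 36/4 = 9

9


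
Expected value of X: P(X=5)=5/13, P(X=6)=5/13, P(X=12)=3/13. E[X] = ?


E[X] = sum(x * P(x))
= 5*5/13 + 6*5/13 + 12*3/13
= 7

7


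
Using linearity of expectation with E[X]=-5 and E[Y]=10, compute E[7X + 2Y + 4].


E[7X + 2Y + 4] = 7*E[X] + 2*E[Y] + 4
= (7)*(-5) + (2)*(10) + (4)
= -35 + 20 + 4 = -11

-11


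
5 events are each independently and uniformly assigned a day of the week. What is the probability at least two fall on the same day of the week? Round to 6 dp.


P(all different) = prod((7-i)/7 for i=0..4) = 0.149938
P(at least one match) = 1 - 0.149938 = 0.850062

0.850062


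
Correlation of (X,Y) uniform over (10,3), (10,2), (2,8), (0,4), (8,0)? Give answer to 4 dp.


Cov(X,Y) = -7.2000, Var(X) = 17.6000, Var(Y) = 7.0400
rho = Cov/(sqrt(VarX)*sqrt(VarY)) = -0.6468

-0.6468


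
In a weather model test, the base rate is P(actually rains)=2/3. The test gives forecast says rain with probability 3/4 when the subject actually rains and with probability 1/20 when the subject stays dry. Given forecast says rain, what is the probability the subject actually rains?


P(A) = P(A|B)P(B) + P(A|B')P(B') = 3/4*2/3 + 1/20*1/3 = 31/60
P(B|A) = P(A|B)P(B)/P(A) = (1/2)/(31/60) = 30/31

30/31


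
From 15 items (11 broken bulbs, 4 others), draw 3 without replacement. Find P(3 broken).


P(X=3) = C(11,3)*C(4,0) / C(15,3)
= 165*1 / 455
= 165/455 = 33/91

33/91


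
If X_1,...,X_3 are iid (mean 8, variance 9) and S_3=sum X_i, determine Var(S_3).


By independence, Var(S_n) = n*Var(X_1) = 3*9 = 27

27


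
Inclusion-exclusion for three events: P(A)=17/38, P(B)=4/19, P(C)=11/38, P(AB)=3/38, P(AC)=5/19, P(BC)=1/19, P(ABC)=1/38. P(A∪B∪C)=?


P(A∪B∪C) = P(A)+P(B)+P(C) - P(AB)-P(AC)-P(BC) + P(ABC)
= 17/38+4/19+11/38 - 3/38-5/19-1/19 + 1/38
= 11/19

11/19


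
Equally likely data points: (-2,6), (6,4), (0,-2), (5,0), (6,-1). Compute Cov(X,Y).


E[X]=3, E[Y]=7/5, E[XY]=6/5
Cov(X,Y) = E[XY] - E[X]E[Y] = 6/5 - 3*7/5 = -3

-3


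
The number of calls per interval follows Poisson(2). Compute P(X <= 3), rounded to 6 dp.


P(X<=3) = e^(-2)*2^0/0! + e^(-2)*2^1/1! + e^(-2)*2^2/2! + e^(-2)*2^3/3!
≈ 0.1353352832 + 0.2706705665 + 0.2706705665 + 0.1804470443
= 0.8571234605
≈ 0.857123

0.857123
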